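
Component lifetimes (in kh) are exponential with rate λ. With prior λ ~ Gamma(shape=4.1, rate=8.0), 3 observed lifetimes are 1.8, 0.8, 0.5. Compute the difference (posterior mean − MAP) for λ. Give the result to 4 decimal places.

0.0901

Σ times = 3.1. Posterior: Gamma(shape = 4.1+3 = 7.1, rate = 8.0+3.1 = 11.1).
Mode = (α−1)/β = 6.1/11.1 = 0.5495.
Mean = α/β = 7.1/11.1 = 0.6396.
Difference = 0.6396 − 0.5495 = 0.0901.
The mean is pulled above the mode by the posterior's right skew.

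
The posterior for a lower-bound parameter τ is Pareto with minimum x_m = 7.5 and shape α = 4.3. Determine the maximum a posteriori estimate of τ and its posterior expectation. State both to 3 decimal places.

MAP = 7.500, posterior mean = 9.773

The Pareto density is strictly decreasing on [x_m, ∞), so the mode is x_m = 7.500.
Mean = α·x_m/(α−1) = 4.3·7.5/3.3 = 9.773.
Mean > mode: the posterior has a right tail.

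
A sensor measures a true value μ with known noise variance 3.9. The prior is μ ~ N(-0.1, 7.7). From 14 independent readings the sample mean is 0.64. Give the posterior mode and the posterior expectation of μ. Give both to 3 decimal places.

Posterior for μ is Normal. Precision-weighted mean: (1/7.7·-0.1 + 14/3.9·0.64) / (1/7.7 + 14/3.9) = 0.614.
A Normal posterior is symmetric, so mode = mean.

MAP = 0.614; posterior mean = 0.614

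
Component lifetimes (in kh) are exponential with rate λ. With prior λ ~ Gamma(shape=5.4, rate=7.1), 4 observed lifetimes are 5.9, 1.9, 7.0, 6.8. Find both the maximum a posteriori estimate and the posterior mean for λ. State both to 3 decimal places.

Σ times = 21.6. Posterior: Gamma(shape = 5.4+4 = 9.4, rate = 7.1+21.6 = 28.7).
Mode = (α−1)/β = 8.4/28.7 = 0.293.
Mean = α/β = 9.4/28.7 = 0.328.

MAP = 0.293; posterior mean = 0.328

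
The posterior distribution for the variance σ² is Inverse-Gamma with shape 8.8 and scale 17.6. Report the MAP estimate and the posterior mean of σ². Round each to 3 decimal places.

MAP = 1.796, posterior mean = 2.256

Mode = β/(α+1) = 17.6/9.8 = 1.796.
Mean = β/(α−1) = 17.6/7.8 = 2.256.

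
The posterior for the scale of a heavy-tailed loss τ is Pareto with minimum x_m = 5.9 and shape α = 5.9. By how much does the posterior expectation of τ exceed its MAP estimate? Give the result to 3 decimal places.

The Pareto density is strictly decreasing on [x_m, ∞), so the mode is x_m = 5.900.
Mean = α·x_m/(α−1) = 5.9·5.9/4.9 = 7.104.
Difference = 7.104 − 5.900 = 1.204.
The posterior is right-skewed, so the mean exceeds the mode.

1.204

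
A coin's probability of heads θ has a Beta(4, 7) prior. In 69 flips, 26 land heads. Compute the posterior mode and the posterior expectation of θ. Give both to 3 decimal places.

MAP: 0.372. Posterior mean: 0.375.

Posterior: Beta(4+26, 7+43) = Beta(30, 50).
Mode = (30−1)/(30+50−2) = 29/78 = 0.372.
Mean = 30/(30+50) = 30/80 = 0.375.
Right-skewed posterior ⇒ mode < mean.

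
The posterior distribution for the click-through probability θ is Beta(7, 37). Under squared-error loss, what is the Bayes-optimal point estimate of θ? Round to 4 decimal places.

0.1591

Mode = (7−1)/(7+37−2) = 6/42 = 0.1429.
Mean = 7/(7+37) = 7/44 = 0.1591.
Squared-error loss ⇒ the optimal estimator is the posterior mean.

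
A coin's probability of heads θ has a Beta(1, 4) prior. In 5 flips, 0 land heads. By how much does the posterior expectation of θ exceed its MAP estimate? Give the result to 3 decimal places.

0.100

Posterior: Beta(1+0, 4+5) = Beta(1, 9).
Since α = 1 ≤ 1 and β > 1, the Beta density is monotone decreasing on [0,1]; the mode is at 0.
Mean = 1/(1+9) = 0.100.
Difference = 0.100 − 0.000 = 0.100.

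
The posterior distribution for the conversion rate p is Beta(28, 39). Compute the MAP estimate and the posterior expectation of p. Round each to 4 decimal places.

Mode = (28−1)/(28+39−2) = 27/65 = 0.4154.
Mean = 28/(28+39) = 28/67 = 0.4179.

MAP = 0.4154; posterior mean = 0.4179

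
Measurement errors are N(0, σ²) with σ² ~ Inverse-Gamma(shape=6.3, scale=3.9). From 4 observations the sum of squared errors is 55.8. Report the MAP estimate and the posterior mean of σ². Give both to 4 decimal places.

Posterior: Inverse-Gamma(shape = 6.3+4/2 = 8.3, scale = 3.9+55.8/2 = 31.8).
Mode = β/(α+1) = 31.8/9.3 = 3.4194.
Mean = β/(α−1) = 31.8/7.3 = 4.3562.

MAP = 3.4194, posterior mean = 4.3562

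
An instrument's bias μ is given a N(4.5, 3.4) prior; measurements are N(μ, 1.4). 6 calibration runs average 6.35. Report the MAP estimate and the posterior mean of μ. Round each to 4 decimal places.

Posterior for μ is Normal. Precision-weighted mean: (1/3.4·4.5 + 6/1.4·6.35) / (1/3.4 + 6/1.4) = 6.2312.
A Normal posterior is symmetric, so mode = mean.

MAP = 6.2312, posterior mean = 6.2312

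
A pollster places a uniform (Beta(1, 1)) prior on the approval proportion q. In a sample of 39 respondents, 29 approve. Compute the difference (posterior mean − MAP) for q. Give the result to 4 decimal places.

Posterior: Beta(1+29, 1+10) = Beta(30, 11).
Mode = (30−1)/(30+11−2) = 29/39 = 0.7436.
With a flat prior the MAP equals the MLE, 29/39.
Mean = 30/(30+11) = 30/41 = 0.7317.
Difference = 0.7317 − 0.7436 = -0.0119.

-0.0119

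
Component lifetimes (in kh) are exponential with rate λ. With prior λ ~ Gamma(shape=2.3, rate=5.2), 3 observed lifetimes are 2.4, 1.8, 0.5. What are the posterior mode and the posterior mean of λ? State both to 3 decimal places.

MAP = 0.434; posterior mean = 0.535

Σ times = 4.7. Posterior: Gamma(shape = 2.3+3 = 5.3, rate = 5.2+4.7 = 9.9).
Mode = (α−1)/β = 4.3/9.9 = 0.434.
Mean = α/β = 5.3/9.9 = 0.535.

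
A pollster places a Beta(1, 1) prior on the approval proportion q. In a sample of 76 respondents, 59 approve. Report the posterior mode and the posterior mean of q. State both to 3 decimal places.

Posterior: Beta(1+59, 1+17) = Beta(60, 18).
Mode = (60−1)/(60+18−2) = 59/76 = 0.776.
Mean = 60/(60+18) = 60/78 = 0.769.
The mean is pulled below the mode by the posterior's left skew.

MAP = 0.776, posterior mean = 0.769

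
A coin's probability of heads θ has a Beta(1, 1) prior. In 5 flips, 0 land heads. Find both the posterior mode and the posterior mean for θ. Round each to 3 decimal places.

θ_MAP = 0.000, E[θ|data] = 0.143

Posterior: Beta(1+0, 1+5) = Beta(1, 6).
Since α = 1 ≤ 1 and β > 1, the Beta density is monotone decreasing on [0,1]; the mode is at 0.
Mean = 1/(1+6) = 0.143.
The posterior is right-skewed, so the mean exceeds the mode.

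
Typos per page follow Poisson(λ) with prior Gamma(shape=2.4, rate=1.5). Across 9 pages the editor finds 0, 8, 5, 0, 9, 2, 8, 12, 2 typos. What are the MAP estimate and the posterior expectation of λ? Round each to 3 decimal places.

Σ counts = 46. Posterior: Gamma(shape = 2.4+46 = 48.4, rate = 1.5+9 = 10.5).
Mode = (α−1)/β = 47.4/10.5 = 4.514.
Mean = α/β = 48.4/10.5 = 4.610.

MAP = 4.514; posterior mean = 4.610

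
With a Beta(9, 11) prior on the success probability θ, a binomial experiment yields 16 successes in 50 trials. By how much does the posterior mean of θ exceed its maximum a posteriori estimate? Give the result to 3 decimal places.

Posterior: Beta(9+16, 11+34) = Beta(25, 45).
Mode = (25−1)/(25+45−2) = 24/68 = 0.353.
Mean = 25/(25+45) = 25/70 = 0.357.
Difference = 0.357 − 0.353 = 0.004.
Mean > mode: the posterior has a right tail.

0.004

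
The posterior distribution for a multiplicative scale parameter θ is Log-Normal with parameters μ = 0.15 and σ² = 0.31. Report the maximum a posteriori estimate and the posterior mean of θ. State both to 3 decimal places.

θ_MAP = 0.852, E[θ|data] = 1.357

Mode = exp(μ − σ²) = exp(-0.16) = 0.852.
Mean = exp(μ + σ²/2) = exp(0.305) = 1.357.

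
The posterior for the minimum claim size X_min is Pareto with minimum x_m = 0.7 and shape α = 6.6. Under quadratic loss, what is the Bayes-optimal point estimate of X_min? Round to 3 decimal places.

The Pareto density is strictly decreasing on [x_m, ∞), so the mode is x_m = 0.700.
Mean = α·x_m/(α−1) = 6.6·0.7/5.6 = 0.825.
Quadratic loss ⇒ the optimal estimator is the posterior mean.

0.825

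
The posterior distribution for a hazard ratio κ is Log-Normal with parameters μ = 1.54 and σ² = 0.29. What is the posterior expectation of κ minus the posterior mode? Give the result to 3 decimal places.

Mode = exp(μ − σ²) = exp(1.25) = 3.490.
Mean = exp(μ + σ²/2) = exp(1.685) = 5.392.
Difference = 5.392 − 3.490 = 1.902.

1.902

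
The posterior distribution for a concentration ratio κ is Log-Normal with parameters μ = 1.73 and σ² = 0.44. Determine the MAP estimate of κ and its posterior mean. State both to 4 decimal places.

Mode = exp(μ − σ²) = exp(1.29) = 3.6328.
Mean = exp(μ + σ²/2) = exp(1.950) = 7.0287.

MAP estimate = 3.6328, posterior mean = 7.0287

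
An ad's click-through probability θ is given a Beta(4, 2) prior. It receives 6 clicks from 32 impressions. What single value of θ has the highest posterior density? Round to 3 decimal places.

0.250

Posterior: Beta(4+6, 2+26) = Beta(10, 28).
Mode = (10−1)/(10+28−2) = 9/36 = 0.250.
Mean = 10/(10+28) = 10/38 = 0.263.
This is the posterior mode — the MAP estimate.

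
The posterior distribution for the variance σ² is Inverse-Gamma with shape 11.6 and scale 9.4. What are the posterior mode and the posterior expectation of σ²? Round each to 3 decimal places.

Mode = β/(α+1) = 9.4/12.6 = 0.746.
Mean = β/(α−1) = 9.4/10.6 = 0.887.

σ²_MAP = 0.746, E[σ²|data] = 0.887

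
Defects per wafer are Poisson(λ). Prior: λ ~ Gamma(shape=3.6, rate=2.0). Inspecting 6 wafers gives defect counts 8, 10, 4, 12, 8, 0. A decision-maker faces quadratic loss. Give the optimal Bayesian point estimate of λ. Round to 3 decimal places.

5.700

Σ counts = 42. Posterior: Gamma(shape = 3.6+42 = 45.6, rate = 2.0+6 = 8.0).
Mode = (α−1)/β = 44.6/8.0 = 5.575.
Mean = α/β = 45.6/8.0 = 5.700.
Quadratic loss ⇒ the optimal estimator is the posterior mean.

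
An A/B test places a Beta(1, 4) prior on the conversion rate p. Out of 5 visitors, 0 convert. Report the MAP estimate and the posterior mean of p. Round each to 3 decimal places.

Posterior: Beta(1+0, 4+5) = Beta(1, 9).
Since α = 1 ≤ 1 and β > 1, the Beta density is monotone decreasing on [0,1]; the mode is at 0.
Mean = 1/(1+9) = 0.100.
The mean is pulled above the mode by the posterior's right skew.

MAP estimate = 0.000, posterior mean = 0.100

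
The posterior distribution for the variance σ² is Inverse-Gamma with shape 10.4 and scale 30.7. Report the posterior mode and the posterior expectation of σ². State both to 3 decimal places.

Mode = β/(α+1) = 30.7/11.4 = 2.693.
Mean = β/(α−1) = 30.7/9.4 = 3.266.
The mean is pulled above the mode by the posterior's right skew.

posterior mode = 2.693, posterior expectation = 3.266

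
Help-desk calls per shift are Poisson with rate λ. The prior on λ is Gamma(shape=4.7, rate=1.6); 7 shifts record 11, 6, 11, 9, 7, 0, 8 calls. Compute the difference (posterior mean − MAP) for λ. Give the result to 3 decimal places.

0.116

Σ counts = 52. Posterior: Gamma(shape = 4.7+52 = 56.7, rate = 1.6+7 = 8.6).
Mode = (α−1)/β = 55.7/8.6 = 6.477.
Mean = α/β = 56.7/8.6 = 6.593.
Difference = 6.593 − 6.477 = 0.116.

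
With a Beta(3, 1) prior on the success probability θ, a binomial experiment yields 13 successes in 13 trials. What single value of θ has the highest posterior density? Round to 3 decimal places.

1.000

Posterior: Beta(3+13, 1+0) = Beta(16, 1).
Since β = 1 ≤ 1 and α > 1, the Beta density is monotone increasing on [0,1]; the mode is at 1.
Mean = 16/(16+1) = 0.941.
This is the posterior mode — the MAP estimate.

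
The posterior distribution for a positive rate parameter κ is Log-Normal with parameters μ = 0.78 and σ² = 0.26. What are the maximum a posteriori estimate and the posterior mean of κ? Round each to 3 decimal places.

maximum a posteriori estimate = 1.682, posterior mean = 2.484

Mode = exp(μ − σ²) = exp(0.52) = 1.682.
Mean = exp(μ + σ²/2) = exp(0.910) = 2.484.
The posterior is right-skewed, so the mean exceeds the mode.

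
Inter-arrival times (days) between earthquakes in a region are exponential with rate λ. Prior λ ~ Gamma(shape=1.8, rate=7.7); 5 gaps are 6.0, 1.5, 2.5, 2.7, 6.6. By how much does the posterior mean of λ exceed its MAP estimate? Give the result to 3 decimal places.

Σ times = 19.3. Posterior: Gamma(shape = 1.8+5 = 6.8, rate = 7.7+19.3 = 27.0).
Mode = (α−1)/β = 5.8/27.0 = 0.215.
Mean = α/β = 6.8/27.0 = 0.252.
Difference = 0.252 − 0.215 = 0.037.
Right-skewed posterior ⇒ mode < mean.

0.037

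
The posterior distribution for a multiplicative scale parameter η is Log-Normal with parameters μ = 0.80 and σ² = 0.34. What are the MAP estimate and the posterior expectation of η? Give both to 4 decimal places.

Mode = exp(μ − σ²) = exp(0.46) = 1.5841.
Mean = exp(μ + σ²/2) = exp(0.970) = 2.6379.

η_MAP = 1.5841, E[η|data] = 2.6379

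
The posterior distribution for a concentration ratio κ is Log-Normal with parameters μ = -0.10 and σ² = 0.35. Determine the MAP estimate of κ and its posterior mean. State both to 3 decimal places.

Mode = exp(μ − σ²) = exp(-0.45) = 0.638.
Mean = exp(μ + σ²/2) = exp(0.075) = 1.078.
The posterior is right-skewed, so the mean exceeds the mode.

κ_MAP = 0.638, E[κ|data] = 1.078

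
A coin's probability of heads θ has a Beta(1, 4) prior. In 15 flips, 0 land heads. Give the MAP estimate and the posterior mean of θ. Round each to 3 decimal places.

MAP: 0.000. Posterior mean: 0.050.

Posterior: Beta(1+0, 4+15) = Beta(1, 19).
Since α = 1 ≤ 1 and β > 1, the Beta density is monotone decreasing on [0,1]; the mode is at 0.
Mean = 1/(1+19) = 0.050.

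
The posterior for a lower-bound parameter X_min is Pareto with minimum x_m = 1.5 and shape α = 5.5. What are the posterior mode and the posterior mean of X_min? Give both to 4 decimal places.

MAP = 1.5000, posterior mean = 1.8333

The Pareto density is strictly decreasing on [x_m, ∞), so the mode is x_m = 1.5000.
Mean = α·x_m/(α−1) = 5.5·1.5/4.5 = 1.8333.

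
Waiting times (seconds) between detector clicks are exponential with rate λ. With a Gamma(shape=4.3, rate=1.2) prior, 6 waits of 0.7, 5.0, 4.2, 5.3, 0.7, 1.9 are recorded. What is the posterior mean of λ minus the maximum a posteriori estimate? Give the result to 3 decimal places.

0.053

Σ times = 17.8. Posterior: Gamma(shape = 4.3+6 = 10.3, rate = 1.2+17.8 = 19.0).
Mode = (α−1)/β = 9.3/19.0 = 0.489.
Mean = α/β = 10.3/19.0 = 0.542.
Difference = 0.542 − 0.489 = 0.053.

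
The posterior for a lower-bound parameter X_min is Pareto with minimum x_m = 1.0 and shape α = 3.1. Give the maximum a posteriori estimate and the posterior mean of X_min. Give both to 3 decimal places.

maximum a posteriori estimate = 1.000, posterior mean = 1.476

The Pareto density is strictly decreasing on [x_m, ∞), so the mode is x_m = 1.000.
Mean = α·x_m/(α−1) = 3.1·1.0/2.1 = 1.476.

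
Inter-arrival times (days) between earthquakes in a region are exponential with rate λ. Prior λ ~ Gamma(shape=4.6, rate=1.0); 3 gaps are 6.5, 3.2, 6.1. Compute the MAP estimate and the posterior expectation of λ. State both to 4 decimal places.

MAP: 0.3929. Posterior mean: 0.4524.

Σ times = 15.8. Posterior: Gamma(shape = 4.6+3 = 7.6, rate = 1.0+15.8 = 16.8).
Mode = (α−1)/β = 6.6/16.8 = 0.3929.
Mean = α/β = 7.6/16.8 = 0.4524.
The mean is pulled above the mode by the posterior's right skew.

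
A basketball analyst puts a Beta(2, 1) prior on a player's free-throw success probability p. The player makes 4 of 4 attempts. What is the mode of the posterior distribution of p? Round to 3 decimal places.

Posterior: Beta(2+4, 1+0) = Beta(6, 1).
Since β = 1 ≤ 1 and α > 1, the Beta density is monotone increasing on [0,1]; the mode is at 1.
Mean = 6/(6+1) = 0.857.
This is the posterior mode — the MAP estimate.

1.000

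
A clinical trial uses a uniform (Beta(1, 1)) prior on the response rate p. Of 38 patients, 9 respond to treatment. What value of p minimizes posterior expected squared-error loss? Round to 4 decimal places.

0.2500

Posterior: Beta(1+9, 1+29) = Beta(10, 30).
Mode = (10−1)/(10+30−2) = 9/38 = 0.2368.
With a flat prior the MAP equals the MLE, 9/38.
Mean = 10/(10+30) = 10/40 = 0.2500.
Squared-error loss ⇒ the optimal estimator is the posterior mean.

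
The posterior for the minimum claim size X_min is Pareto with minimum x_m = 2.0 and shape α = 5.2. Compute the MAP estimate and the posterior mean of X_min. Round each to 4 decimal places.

MAP = 2.0000, posterior mean = 2.4762

The Pareto density is strictly decreasing on [x_m, ∞), so the mode is x_m = 2.0000.
Mean = α·x_m/(α−1) = 5.2·2.0/4.2 = 2.4762.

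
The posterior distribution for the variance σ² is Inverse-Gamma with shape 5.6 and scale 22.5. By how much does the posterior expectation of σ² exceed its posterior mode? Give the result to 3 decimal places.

1.482

Mode = β/(α+1) = 22.5/6.6 = 3.409.
Mean = β/(α−1) = 22.5/4.6 = 4.891.
Difference = 4.891 − 3.409 = 1.482.
Mean > mode: the posterior has a right tail.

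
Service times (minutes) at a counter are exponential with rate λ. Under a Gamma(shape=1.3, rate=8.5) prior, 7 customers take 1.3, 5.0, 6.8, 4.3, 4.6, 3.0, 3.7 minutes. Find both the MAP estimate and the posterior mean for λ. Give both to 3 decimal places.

Σ times = 28.7. Posterior: Gamma(shape = 1.3+7 = 8.3, rate = 8.5+28.7 = 37.2).
Mode = (α−1)/β = 7.3/37.2 = 0.196.
Mean = α/β = 8.3/37.2 = 0.223.

λ_MAP = 0.196, E[λ|data] = 0.223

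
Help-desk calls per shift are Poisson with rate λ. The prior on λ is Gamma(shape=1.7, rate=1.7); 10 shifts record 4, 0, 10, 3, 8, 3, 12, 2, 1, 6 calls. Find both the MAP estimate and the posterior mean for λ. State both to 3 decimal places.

MAP = 4.248, posterior mean = 4.333

Σ counts = 49. Posterior: Gamma(shape = 1.7+49 = 50.7, rate = 1.7+10 = 11.7).
Mode = (α−1)/β = 49.7/11.7 = 4.248.
Mean = α/β = 50.7/11.7 = 4.333.
Mean > mode: the posterior has a right tail.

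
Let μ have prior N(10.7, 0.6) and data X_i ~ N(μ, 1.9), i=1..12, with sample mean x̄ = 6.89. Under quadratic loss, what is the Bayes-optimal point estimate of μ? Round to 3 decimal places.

Posterior for μ is Normal. Precision-weighted mean: (1/0.6·10.7 + 12/1.9·6.89) / (1/0.6 + 12/1.9) = 7.685.
A Normal posterior is symmetric, so mode = mean.
Quadratic loss ⇒ the optimal estimator is the posterior mean.

7.685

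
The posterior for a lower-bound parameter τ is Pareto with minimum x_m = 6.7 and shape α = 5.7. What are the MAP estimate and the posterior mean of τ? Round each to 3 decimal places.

τ_MAP = 6.700, E[τ|data] = 8.126

The Pareto density is strictly decreasing on [x_m, ∞), so the mode is x_m = 6.700.
Mean = α·x_m/(α−1) = 5.7·6.7/4.7 = 8.126.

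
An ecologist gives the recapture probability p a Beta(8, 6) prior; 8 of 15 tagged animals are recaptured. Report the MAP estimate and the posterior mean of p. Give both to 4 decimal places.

Posterior: Beta(8+8, 6+7) = Beta(16, 13).
Mode = (16−1)/(16+13−2) = 15/27 = 0.5556.
Mean = 16/(16+13) = 16/29 = 0.5517.

MAP = 0.5556; posterior mean = 0.5517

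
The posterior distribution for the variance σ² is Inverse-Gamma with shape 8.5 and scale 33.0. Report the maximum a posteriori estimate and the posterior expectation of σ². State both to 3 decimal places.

Mode = β/(α+1) = 33.0/9.5 = 3.474.
Mean = β/(α−1) = 33.0/7.5 = 4.400.
The posterior is right-skewed, so the mean exceeds the mode.

maximum a posteriori estimate = 3.474, posterior expectation = 4.400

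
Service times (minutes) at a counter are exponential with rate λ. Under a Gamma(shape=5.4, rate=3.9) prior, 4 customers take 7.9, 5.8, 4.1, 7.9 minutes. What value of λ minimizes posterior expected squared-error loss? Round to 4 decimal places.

Σ times = 25.7. Posterior: Gamma(shape = 5.4+4 = 9.4, rate = 3.9+25.7 = 29.6).
Mode = (α−1)/β = 8.4/29.6 = 0.2838.
Mean = α/β = 9.4/29.6 = 0.3176.
Squared-error loss ⇒ the optimal estimator is the posterior mean.

0.3176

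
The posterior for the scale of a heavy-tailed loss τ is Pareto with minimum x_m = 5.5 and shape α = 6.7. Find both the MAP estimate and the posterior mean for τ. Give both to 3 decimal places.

The Pareto density is strictly decreasing on [x_m, ∞), so the mode is x_m = 5.500.
Mean = α·x_m/(α−1) = 6.7·5.5/5.7 = 6.465.
Mean > mode: the posterior has a right tail.

MAP = 5.500, posterior mean = 6.465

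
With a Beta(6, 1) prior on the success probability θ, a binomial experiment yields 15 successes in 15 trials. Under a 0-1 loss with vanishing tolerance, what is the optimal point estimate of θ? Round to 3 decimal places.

Posterior: Beta(6+15, 1+0) = Beta(21, 1).
Since β = 1 ≤ 1 and α > 1, the Beta density is monotone increasing on [0,1]; the mode is at 1.
Mean = 21/(21+1) = 0.955.
This is the posterior mode — the MAP estimate.

1.000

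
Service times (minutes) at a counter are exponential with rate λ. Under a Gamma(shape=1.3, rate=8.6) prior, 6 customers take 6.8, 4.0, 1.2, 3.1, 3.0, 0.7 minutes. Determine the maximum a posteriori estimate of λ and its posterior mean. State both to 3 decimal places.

Σ times = 18.8. Posterior: Gamma(shape = 1.3+6 = 7.3, rate = 8.6+18.8 = 27.4).
Mode = (α−1)/β = 6.3/27.4 = 0.230.
Mean = α/β = 7.3/27.4 = 0.266.

MAP: 0.230. Posterior mean: 0.266.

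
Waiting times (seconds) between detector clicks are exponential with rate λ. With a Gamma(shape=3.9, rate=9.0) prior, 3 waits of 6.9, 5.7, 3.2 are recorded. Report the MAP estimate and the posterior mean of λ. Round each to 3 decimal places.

Σ times = 15.8. Posterior: Gamma(shape = 3.9+3 = 6.9, rate = 9.0+15.8 = 24.8).
Mode = (α−1)/β = 5.9/24.8 = 0.238.
Mean = α/β = 6.9/24.8 = 0.278.

MAP = 0.238; posterior mean = 0.278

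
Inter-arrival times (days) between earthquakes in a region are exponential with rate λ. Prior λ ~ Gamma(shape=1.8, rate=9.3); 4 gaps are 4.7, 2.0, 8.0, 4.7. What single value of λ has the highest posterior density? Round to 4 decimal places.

0.1672

Σ times = 19.4. Posterior: Gamma(shape = 1.8+4 = 5.8, rate = 9.3+19.4 = 28.7).
Mode = (α−1)/β = 4.8/28.7 = 0.1672.
Mean = α/β = 5.8/28.7 = 0.2021.
This is the posterior mode — the MAP estimate.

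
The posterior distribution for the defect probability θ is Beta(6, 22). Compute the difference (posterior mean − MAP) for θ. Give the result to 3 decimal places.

Mode = (6−1)/(6+22−2) = 5/26 = 0.192.
Mean = 6/(6+22) = 6/28 = 0.214.
Difference = 0.214 − 0.192 = 0.022.
The posterior is right-skewed, so the mean exceeds the mode.

0.022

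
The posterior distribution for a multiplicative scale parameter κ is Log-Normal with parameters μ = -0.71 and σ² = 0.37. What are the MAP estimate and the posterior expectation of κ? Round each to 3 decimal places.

Mode = exp(μ − σ²) = exp(-1.08) = 0.340.
Mean = exp(μ + σ²/2) = exp(-0.525) = 0.592.

MAP = 0.340; posterior mean = 0.592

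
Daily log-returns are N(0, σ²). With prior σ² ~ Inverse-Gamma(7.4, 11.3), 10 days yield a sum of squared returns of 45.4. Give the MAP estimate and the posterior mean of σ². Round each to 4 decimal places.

MAP = 2.5373, posterior mean = 2.9825

Posterior: Inverse-Gamma(shape = 7.4+10/2 = 12.4, scale = 11.3+45.4/2 = 34.0).
Mode = β/(α+1) = 34.0/13.4 = 2.5373.
Mean = β/(α−1) = 34.0/11.4 = 2.9825.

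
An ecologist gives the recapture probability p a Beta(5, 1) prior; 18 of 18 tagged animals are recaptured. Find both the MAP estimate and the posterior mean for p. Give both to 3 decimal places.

Posterior: Beta(5+18, 1+0) = Beta(23, 1).
Since β = 1 ≤ 1 and α > 1, the Beta density is monotone increasing on [0,1]; the mode is at 1.
Mean = 23/(23+1) = 0.958.
Left-skewed posterior ⇒ mean < mode.

p_MAP = 1.000, E[p|data] = 0.958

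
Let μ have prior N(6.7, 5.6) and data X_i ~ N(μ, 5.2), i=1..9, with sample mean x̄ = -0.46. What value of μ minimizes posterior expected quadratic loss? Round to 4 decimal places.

0.2096

Posterior for μ is Normal. Precision-weighted mean: (1/5.6·6.7 + 9/5.2·-0.46) / (1/5.6 + 9/5.2) = 0.2096.
A Normal posterior is symmetric, so mode = mean.
Quadratic loss ⇒ the optimal estimator is the posterior mean.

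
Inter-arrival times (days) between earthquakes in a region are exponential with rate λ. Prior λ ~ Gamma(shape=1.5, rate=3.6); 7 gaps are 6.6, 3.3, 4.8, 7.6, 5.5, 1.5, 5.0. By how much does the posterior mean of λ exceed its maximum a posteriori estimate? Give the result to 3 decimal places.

0.026

Σ times = 34.3. Posterior: Gamma(shape = 1.5+7 = 8.5, rate = 3.6+34.3 = 37.9).
Mode = (α−1)/β = 7.5/37.9 = 0.198.
Mean = α/β = 8.5/37.9 = 0.224.
Difference = 0.224 − 0.198 = 0.026.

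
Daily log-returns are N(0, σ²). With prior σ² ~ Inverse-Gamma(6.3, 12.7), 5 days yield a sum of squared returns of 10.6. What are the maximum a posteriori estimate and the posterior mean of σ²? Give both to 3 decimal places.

MAP = 1.837; posterior mean = 2.308

Posterior: Inverse-Gamma(shape = 6.3+5/2 = 8.8, scale = 12.7+10.6/2 = 18.0).
Mode = β/(α+1) = 18.0/9.8 = 1.837.
Mean = β/(α−1) = 18.0/7.8 = 2.308.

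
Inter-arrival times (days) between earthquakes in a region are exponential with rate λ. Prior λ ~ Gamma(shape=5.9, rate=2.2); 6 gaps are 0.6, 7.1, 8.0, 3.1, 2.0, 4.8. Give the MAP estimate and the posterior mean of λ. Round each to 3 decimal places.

Σ times = 25.6. Posterior: Gamma(shape = 5.9+6 = 11.9, rate = 2.2+25.6 = 27.8).
Mode = (α−1)/β = 10.9/27.8 = 0.392.
Mean = α/β = 11.9/27.8 = 0.428.
Right-skewed posterior ⇒ mode < mean.

MAP = 0.392, posterior mean = 0.428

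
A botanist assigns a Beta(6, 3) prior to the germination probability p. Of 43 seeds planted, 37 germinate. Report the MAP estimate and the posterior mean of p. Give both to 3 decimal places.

MAP estimate = 0.840, posterior mean = 0.827

Posterior: Beta(6+37, 3+6) = Beta(43, 9).
Mode = (43−1)/(43+9−2) = 42/50 = 0.840.
Mean = 43/(43+9) = 43/52 = 0.827.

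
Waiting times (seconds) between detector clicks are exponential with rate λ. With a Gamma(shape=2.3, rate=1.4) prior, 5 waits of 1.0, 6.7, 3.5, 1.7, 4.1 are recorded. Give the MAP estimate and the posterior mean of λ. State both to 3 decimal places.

MAP = 0.342, posterior mean = 0.397

Σ times = 17.0. Posterior: Gamma(shape = 2.3+5 = 7.3, rate = 1.4+17.0 = 18.4).
Mode = (α−1)/β = 6.3/18.4 = 0.342.
Mean = α/β = 7.3/18.4 = 0.397.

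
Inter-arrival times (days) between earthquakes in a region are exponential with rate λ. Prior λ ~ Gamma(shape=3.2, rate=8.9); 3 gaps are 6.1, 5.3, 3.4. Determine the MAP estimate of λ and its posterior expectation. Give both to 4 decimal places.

MAP = 0.2194; posterior mean = 0.2616

Σ times = 14.8. Posterior: Gamma(shape = 3.2+3 = 6.2, rate = 8.9+14.8 = 23.7).
Mode = (α−1)/β = 5.2/23.7 = 0.2194.
Mean = α/β = 6.2/23.7 = 0.2616.
Mean > mode: the posterior has a right tail.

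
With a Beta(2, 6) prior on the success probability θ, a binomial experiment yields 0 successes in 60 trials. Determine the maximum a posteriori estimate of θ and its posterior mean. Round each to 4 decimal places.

maximum a posteriori estimate = 0.0152, posterior mean = 0.0294

Posterior: Beta(2+0, 6+60) = Beta(2, 66).
Mode = (2−1)/(2+66−2) = 1/66 = 0.0152.
Mean = 2/(2+66) = 2/68 = 0.0294.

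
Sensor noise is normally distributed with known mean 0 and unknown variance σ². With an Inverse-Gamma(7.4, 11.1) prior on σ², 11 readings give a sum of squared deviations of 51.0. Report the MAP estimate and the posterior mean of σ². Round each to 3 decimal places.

Posterior: Inverse-Gamma(shape = 7.4+11/2 = 12.9, scale = 11.1+51.0/2 = 36.6).
Mode = β/(α+1) = 36.6/13.9 = 2.633.
Mean = β/(α−1) = 36.6/11.9 = 3.076.
The posterior is right-skewed, so the mean exceeds the mode.

MAP = 2.633, posterior mean = 3.076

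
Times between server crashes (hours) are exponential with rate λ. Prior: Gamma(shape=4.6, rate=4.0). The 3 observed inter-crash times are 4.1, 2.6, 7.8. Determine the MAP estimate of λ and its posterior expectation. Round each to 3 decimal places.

Σ times = 14.5. Posterior: Gamma(shape = 4.6+3 = 7.6, rate = 4.0+14.5 = 18.5).
Mode = (α−1)/β = 6.6/18.5 = 0.357.
Mean = α/β = 7.6/18.5 = 0.411.

MAP estimate = 0.357, posterior expectation = 0.411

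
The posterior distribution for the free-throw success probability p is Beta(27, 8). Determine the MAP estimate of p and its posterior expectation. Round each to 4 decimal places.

Mode = (27−1)/(27+8−2) = 26/33 = 0.7879.
Mean = 27/(27+8) = 27/35 = 0.7714.
The posterior is left-skewed, so the mode exceeds the mean.

MAP estimate = 0.7879, posterior expectation = 0.7714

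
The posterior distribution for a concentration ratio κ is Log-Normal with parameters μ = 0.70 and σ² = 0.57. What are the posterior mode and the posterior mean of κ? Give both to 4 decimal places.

Mode = exp(μ − σ²) = exp(0.13) = 1.1388.
Mean = exp(μ + σ²/2) = exp(0.985) = 2.6778.
Right-skewed posterior ⇒ mode < mean.

MAP = 1.1388; posterior mean = 2.6778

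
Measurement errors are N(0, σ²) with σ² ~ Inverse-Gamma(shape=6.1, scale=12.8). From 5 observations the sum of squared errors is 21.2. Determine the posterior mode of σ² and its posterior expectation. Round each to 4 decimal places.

Posterior: Inverse-Gamma(shape = 6.1+5/2 = 8.6, scale = 12.8+21.2/2 = 23.4).
Mode = β/(α+1) = 23.4/9.6 = 2.4375.
Mean = β/(α−1) = 23.4/7.6 = 3.0789.

MAP = 2.4375; posterior mean = 3.0789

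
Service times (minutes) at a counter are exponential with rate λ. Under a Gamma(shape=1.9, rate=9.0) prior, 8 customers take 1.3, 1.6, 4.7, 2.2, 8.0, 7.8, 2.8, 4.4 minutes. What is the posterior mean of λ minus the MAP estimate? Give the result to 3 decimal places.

Σ times = 32.8. Posterior: Gamma(shape = 1.9+8 = 9.9, rate = 9.0+32.8 = 41.8).
Mode = (α−1)/β = 8.9/41.8 = 0.213.
Mean = α/β = 9.9/41.8 = 0.237.
Difference = 0.237 − 0.213 = 0.024.
The mean is pulled above the mode by the posterior's right skew.

0.024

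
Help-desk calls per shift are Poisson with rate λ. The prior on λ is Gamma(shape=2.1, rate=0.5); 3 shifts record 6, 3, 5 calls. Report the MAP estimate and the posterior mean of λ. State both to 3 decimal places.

MAP = 4.314; posterior mean = 4.600

Σ counts = 14. Posterior: Gamma(shape = 2.1+14 = 16.1, rate = 0.5+3 = 3.5).
Mode = (α−1)/β = 15.1/3.5 = 4.314.
Mean = α/β = 16.1/3.5 = 4.600.
The mean is pulled above the mode by the posterior's right skew.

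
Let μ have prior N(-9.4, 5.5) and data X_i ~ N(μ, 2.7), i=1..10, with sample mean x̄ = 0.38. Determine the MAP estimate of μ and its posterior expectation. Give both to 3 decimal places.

MAP: -0.078. Posterior mean: -0.078.

Posterior for μ is Normal. Precision-weighted mean: (1/5.5·-9.4 + 10/2.7·0.38) / (1/5.5 + 10/2.7) = -0.078.
A Normal posterior is symmetric, so mode = mean.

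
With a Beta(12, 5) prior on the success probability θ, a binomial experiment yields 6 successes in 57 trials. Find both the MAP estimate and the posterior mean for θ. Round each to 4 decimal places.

Posterior: Beta(12+6, 5+51) = Beta(18, 56).
Mode = (18−1)/(18+56−2) = 17/72 = 0.2361.
Mean = 18/(18+56) = 18/74 = 0.2432.
The posterior is right-skewed, so the mean exceeds the mode.

MAP = 0.2361, posterior mean = 0.2432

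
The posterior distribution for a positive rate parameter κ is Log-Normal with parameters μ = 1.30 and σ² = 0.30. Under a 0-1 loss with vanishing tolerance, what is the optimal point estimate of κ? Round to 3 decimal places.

2.718

Mode = exp(μ − σ²) = exp(1.00) = 2.718.
Mean = exp(μ + σ²/2) = exp(1.450) = 4.263.
This is the posterior mode — the MAP estimate.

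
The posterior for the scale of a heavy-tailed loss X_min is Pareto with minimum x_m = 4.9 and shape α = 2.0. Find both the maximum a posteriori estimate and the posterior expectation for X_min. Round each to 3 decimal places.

X_min_MAP = 4.900, E[X_min|data] = 9.800

The Pareto density is strictly decreasing on [x_m, ∞), so the mode is x_m = 4.900.
Mean = α·x_m/(α−1) = 2.0·4.9/1.0 = 9.800.
The posterior is right-skewed, so the mean exceeds the mode.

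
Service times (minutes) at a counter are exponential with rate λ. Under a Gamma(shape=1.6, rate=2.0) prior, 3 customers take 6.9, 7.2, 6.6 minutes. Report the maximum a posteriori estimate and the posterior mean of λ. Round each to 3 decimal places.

MAP = 0.159, posterior mean = 0.203

Σ times = 20.7. Posterior: Gamma(shape = 1.6+3 = 4.6, rate = 2.0+20.7 = 22.7).
Mode = (α−1)/β = 3.6/22.7 = 0.159.
Mean = α/β = 4.6/22.7 = 0.203.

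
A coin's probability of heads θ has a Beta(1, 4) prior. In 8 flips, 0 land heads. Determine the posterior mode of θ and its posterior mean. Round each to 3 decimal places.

MAP = 0.000; posterior mean = 0.077

Posterior: Beta(1+0, 4+8) = Beta(1, 12).
Since α = 1 ≤ 1 and β > 1, the Beta density is monotone decreasing on [0,1]; the mode is at 0.
Mean = 1/(1+12) = 0.077.
The mean is pulled above the mode by the posterior's right skew.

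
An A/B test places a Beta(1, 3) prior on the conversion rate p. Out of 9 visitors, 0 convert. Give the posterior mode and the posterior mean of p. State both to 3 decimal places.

Posterior: Beta(1+0, 3+9) = Beta(1, 12).
Since α = 1 ≤ 1 and β > 1, the Beta density is monotone decreasing on [0,1]; the mode is at 0.
Mean = 1/(1+12) = 0.077.
The posterior is right-skewed, so the mean exceeds the mode.

p_MAP = 0.000, E[p|data] = 0.077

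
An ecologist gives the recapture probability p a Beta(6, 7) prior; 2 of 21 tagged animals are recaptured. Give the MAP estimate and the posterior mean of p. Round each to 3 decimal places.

Posterior: Beta(6+2, 7+19) = Beta(8, 26).
Mode = (8−1)/(8+26−2) = 7/32 = 0.219.
Mean = 8/(8+26) = 8/34 = 0.235.
Mean > mode: the posterior has a right tail.

MAP estimate = 0.219, posterior mean = 0.235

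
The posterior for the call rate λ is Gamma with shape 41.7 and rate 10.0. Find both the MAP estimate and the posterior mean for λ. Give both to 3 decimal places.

MAP = 4.070, posterior mean = 4.170

Mode = (α−1)/β = 40.7/10.0 = 4.070.
Mean = α/β = 41.7/10.0 = 4.170.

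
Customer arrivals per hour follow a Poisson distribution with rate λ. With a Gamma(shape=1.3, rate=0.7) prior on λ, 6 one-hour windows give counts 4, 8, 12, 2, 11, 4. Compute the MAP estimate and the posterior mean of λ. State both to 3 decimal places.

Σ counts = 41. Posterior: Gamma(shape = 1.3+41 = 42.3, rate = 0.7+6 = 6.7).
Mode = (α−1)/β = 41.3/6.7 = 6.164.
Mean = α/β = 42.3/6.7 = 6.313.

MAP = 6.164; posterior mean = 6.313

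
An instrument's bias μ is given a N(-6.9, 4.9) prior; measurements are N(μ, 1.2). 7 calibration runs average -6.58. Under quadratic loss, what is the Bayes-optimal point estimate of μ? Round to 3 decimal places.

Posterior for μ is Normal. Precision-weighted mean: (1/4.9·-6.9 + 7/1.2·-6.58) / (1/4.9 + 7/1.2) = -6.591.
A Normal posterior is symmetric, so mode = mean.
Quadratic loss ⇒ the optimal estimator is the posterior mean.

-6.591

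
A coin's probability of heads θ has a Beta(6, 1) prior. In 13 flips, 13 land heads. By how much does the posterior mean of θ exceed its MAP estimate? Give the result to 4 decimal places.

-0.0500

Posterior: Beta(6+13, 1+0) = Beta(19, 1).
Since β = 1 ≤ 1 and α > 1, the Beta density is monotone increasing on [0,1]; the mode is at 1.
Mean = 19/(19+1) = 0.9500.
Difference = 0.9500 − 1.0000 = -0.0500.
Left-skewed posterior ⇒ mean < mode.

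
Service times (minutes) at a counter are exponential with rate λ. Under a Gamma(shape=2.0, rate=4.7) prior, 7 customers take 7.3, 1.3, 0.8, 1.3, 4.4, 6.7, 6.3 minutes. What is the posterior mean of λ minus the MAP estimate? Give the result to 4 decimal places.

Σ times = 28.1. Posterior: Gamma(shape = 2.0+7 = 9.0, rate = 4.7+28.1 = 32.8).
Mode = (α−1)/β = 8.0/32.8 = 0.2439.
Mean = α/β = 9.0/32.8 = 0.2744.
Difference = 0.2744 − 0.2439 = 0.0305.

0.0305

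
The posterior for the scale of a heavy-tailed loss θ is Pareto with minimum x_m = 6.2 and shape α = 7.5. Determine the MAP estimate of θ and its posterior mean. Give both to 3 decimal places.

MAP: 6.200. Posterior mean: 7.154.

The Pareto density is strictly decreasing on [x_m, ∞), so the mode is x_m = 6.200.
Mean = α·x_m/(α−1) = 7.5·6.2/6.5 = 7.154.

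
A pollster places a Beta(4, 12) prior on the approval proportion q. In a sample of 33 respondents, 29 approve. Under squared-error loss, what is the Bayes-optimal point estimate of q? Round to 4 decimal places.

0.6735

Posterior: Beta(4+29, 12+4) = Beta(33, 16).
Mode = (33−1)/(33+16−2) = 32/47 = 0.6809.
Mean = 33/(33+16) = 33/49 = 0.6735.
Squared-error loss ⇒ the optimal estimator is the posterior mean.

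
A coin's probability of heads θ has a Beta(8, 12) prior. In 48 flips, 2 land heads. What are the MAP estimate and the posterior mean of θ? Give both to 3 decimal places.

MAP: 0.136. Posterior mean: 0.147.

Posterior: Beta(8+2, 12+46) = Beta(10, 58).
Mode = (10−1)/(10+58−2) = 9/66 = 0.136.
Mean = 10/(10+58) = 10/68 = 0.147.
The posterior is right-skewed, so the mean exceeds the mode.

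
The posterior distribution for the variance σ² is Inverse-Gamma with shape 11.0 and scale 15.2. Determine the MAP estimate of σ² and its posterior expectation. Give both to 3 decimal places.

Mode = β/(α+1) = 15.2/12.0 = 1.267.
Mean = β/(α−1) = 15.2/10.0 = 1.520.

MAP: 1.267. Posterior mean: 1.520.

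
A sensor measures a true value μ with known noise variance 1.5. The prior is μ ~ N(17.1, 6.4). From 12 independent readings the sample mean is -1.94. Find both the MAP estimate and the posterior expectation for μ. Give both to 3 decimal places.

μ_MAP = -1.575, E[μ|data] = -1.575

Posterior for μ is Normal. Precision-weighted mean: (1/6.4·17.1 + 12/1.5·-1.94) / (1/6.4 + 12/1.5) = -1.575.
A Normal posterior is symmetric, so mode = mean.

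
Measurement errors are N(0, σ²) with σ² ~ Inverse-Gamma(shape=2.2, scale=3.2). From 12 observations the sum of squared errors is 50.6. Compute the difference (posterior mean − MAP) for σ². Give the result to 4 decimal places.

Posterior: Inverse-Gamma(shape = 2.2+12/2 = 8.2, scale = 3.2+50.6/2 = 28.5).
Mode = β/(α+1) = 28.5/9.2 = 3.0978.
Mean = β/(α−1) = 28.5/7.2 = 3.9583.
Difference = 3.9583 − 3.0978 = 0.8605.

0.8605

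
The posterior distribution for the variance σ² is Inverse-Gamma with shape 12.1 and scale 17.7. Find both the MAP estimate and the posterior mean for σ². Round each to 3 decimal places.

Mode = β/(α+1) = 17.7/13.1 = 1.351.
Mean = β/(α−1) = 17.7/11.1 = 1.595.

σ²_MAP = 1.351, E[σ²|data] = 1.595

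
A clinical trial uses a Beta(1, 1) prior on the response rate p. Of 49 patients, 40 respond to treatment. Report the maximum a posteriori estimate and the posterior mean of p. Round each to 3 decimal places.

Posterior: Beta(1+40, 1+9) = Beta(41, 10).
Mode = (41−1)/(41+10−2) = 40/49 = 0.816.
With a flat prior the MAP equals the MLE, 40/49.
Mean = 41/(41+10) = 41/51 = 0.804.

p_MAP = 0.816, E[p|data] = 0.804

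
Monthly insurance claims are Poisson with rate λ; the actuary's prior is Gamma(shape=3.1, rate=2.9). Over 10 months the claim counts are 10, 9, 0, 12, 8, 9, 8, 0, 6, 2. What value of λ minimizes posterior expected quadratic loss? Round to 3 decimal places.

Σ counts = 64. Posterior: Gamma(shape = 3.1+64 = 67.1, rate = 2.9+10 = 12.9).
Mode = (α−1)/β = 66.1/12.9 = 5.124.
Mean = α/β = 67.1/12.9 = 5.202.
Quadratic loss ⇒ the optimal estimator is the posterior mean.

5.202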